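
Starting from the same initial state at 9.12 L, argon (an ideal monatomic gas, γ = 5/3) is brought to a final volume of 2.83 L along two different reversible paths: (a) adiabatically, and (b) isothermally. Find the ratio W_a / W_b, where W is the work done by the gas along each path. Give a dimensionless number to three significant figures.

W_a / W_b ≈ 1.51

Path (a) adiabatic: W = P₁V₁(1 − (V₁/V₂)^(γ−1))/(γ−1) → W_a/(P₁V₁) = -1.773.
Path (b) isothermal: W = P₁V₁ ln(V₂/V₁) → W_b/(P₁V₁) = -1.17.
W_a / W_b = -1.773 / -1.17 = 1.515.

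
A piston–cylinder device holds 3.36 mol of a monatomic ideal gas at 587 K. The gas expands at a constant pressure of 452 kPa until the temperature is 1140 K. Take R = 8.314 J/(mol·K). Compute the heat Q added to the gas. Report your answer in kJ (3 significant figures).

Isobaric: W = nRΔT = (3.36)(8.314)(553) = 15448 J.
ΔU = nCᵥΔT with Cᵥ = 3R/2: ΔU = (3.36)(12.47)(553) = 23172 J.
Q = ΔU + W = 23172 + 15448 = 38620 J.

Q ≈ 38.6 kJ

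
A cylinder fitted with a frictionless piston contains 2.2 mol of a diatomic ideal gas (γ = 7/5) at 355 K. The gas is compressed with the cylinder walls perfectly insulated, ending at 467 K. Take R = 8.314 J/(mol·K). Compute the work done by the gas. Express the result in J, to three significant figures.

Adiabatic ⇒ Q = 0, so W_by = −ΔU = nCᵥ(T₁ − T₂).
Cᵥ = 5R/2 = 20.79 J/(mol·K).
W = (2.2)(20.79)(355 − 467) = -5121 J.

W ≈ -5120 J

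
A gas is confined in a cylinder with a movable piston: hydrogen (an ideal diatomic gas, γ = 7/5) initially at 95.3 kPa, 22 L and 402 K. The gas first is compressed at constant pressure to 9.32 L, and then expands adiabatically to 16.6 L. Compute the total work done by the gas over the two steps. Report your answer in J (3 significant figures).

W_total ≈ -751 J

Step 1 (isobaric): W = PΔV = (95.3 kPa)(9.32 − 22 L) = -1208 J.
After step 1: P = 95.3 kPa, V = 9.32 L, T = 170.3 K.
Step 2 (adiabatic): W = (P₁V₁ − P₂V₂)/(γ−1) = (888.2 − 705.1)/0.4 = 457.8 J.
W_total = -1208 + 457.8 = -750.6 J.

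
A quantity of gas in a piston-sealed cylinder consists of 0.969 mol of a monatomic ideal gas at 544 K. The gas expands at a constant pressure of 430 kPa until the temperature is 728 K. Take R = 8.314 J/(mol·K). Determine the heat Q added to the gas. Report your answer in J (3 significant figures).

Q ≈ 3710 J

Isobaric: W = nRΔT = (0.969)(8.314)(184) = 1482 J.
ΔU = nCᵥΔT with Cᵥ = 3R/2: ΔU = (0.969)(12.47)(184) = 2224 J.
Q = ΔU + W = 2224 + 1482 = 3706 J.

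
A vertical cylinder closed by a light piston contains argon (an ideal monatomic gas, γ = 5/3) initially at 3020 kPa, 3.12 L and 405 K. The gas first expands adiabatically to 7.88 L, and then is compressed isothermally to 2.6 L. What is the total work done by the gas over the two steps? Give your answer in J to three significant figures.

W_total ≈ 879 J

Step 1 (adiabatic): W = (P₁V₁ − P₂V₂)/(γ−1) = (9422 − 5081)/0.667 = 6513 J.
After step 1: P = 644.7 kPa, V = 7.88 L, T = 218.4 K.
Step 2 (isothermal): W = P₁V₁ ln(V₂/V₁) = (5081) ln(2.6/7.88) = -5633 J.
W_total = 6513 − 5633 = 879.3 J.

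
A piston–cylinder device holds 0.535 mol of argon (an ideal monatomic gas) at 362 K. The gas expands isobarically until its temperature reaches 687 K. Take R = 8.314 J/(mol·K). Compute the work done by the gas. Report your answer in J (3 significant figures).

W ≈ 1450 J

Isobaric: W = P ΔV = nR ΔT.
W = (0.535)(8.314)(687 − 362) = 1446 J.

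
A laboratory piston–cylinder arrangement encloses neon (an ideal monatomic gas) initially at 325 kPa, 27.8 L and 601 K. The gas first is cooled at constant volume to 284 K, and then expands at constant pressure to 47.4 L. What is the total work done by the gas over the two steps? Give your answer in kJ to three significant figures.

Step 1 (isochoric): W = 0 (constant volume).
After step 1: P = 153.6 kPa (V unchanged).
Step 2 (isobaric): W = PΔV = (153.6 kPa)(47.4 − 27.8 L) = 3010 J.
W_total = 0 + 3010 = 3010 J.

W_total ≈ 3.01 kJ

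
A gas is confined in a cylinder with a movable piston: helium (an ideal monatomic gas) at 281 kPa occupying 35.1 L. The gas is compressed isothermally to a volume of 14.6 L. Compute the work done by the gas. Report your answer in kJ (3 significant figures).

W ≈ -8.65 kJ

Isothermal: W = nRT ln(V₂/V₁) = P₁V₁ ln(V₂/V₁).
P₁V₁ = (281 kPa)(35.1 L) = 9863 J.
W = 9863 × ln(14.6/35.1) = 9863 × -0.8772
W_by_gas = -8652 J.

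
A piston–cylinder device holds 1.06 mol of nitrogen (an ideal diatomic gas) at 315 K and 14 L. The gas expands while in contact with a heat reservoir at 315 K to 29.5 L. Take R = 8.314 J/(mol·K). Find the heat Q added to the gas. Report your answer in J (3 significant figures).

Isothermal ⇒ ΔU = 0, so Q = W = nRT ln(V₂/V₁).
Q = (1.06)(8.314)(315) ln(29.5/14) = 2776 × 0.7453 = 2069 J.

Q ≈ 2070 J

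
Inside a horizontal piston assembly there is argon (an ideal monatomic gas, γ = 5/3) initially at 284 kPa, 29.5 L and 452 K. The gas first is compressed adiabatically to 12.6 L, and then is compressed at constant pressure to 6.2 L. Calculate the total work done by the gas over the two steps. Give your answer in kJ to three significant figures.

W_total ≈ -17.1 kJ

Step 1 (adiabatic): W = (P₁V₁ − P₂V₂)/(γ−1) = (8378 − 14772)/0.667 = -9591 J.
After step 1: P = 1172 kPa, V = 12.6 L, T = 797 K.
Step 2 (isobaric): W = PΔV = (1172 kPa)(6.2 − 12.6 L) = -7503 J.
W_total = -9591 − 7503 = -17094 J.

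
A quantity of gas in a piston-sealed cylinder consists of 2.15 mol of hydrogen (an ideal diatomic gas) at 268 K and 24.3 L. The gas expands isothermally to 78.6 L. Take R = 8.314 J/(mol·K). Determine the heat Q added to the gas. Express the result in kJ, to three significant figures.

Q ≈ 5.62 kJ

Isothermal ⇒ ΔU = 0, so Q = W = nRT ln(V₂/V₁).
Q = (2.15)(8.314)(268) ln(78.6/24.3) = 4791 × 1.174 = 5624 J.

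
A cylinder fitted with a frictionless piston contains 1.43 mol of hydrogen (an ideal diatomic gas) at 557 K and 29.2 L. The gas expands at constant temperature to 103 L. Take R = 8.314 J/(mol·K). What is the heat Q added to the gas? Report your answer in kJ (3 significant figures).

Q ≈ 8.35 kJ

Isothermal ⇒ ΔU = 0, so Q = W = nRT ln(V₂/V₁).
Q = (1.43)(8.314)(557) ln(103/29.2) = 6622 × 1.261 = 8348 J.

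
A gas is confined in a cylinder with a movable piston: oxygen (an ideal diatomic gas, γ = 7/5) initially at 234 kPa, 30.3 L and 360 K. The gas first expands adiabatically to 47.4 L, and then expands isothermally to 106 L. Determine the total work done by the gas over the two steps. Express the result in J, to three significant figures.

W_total ≈ 7680 J

Step 1 (adiabatic): W = (P₁V₁ − P₂V₂)/(γ−1) = (7090 − 5928)/0.4 = 2905 J.
After step 1: P = 125.1 kPa, V = 47.4 L, T = 301 K.
Step 2 (isothermal): W = P₁V₁ ln(V₂/V₁) = (5928) ln(106/47.4) = 4771 J.
W_total = 2905 + 4771 = 7676 J.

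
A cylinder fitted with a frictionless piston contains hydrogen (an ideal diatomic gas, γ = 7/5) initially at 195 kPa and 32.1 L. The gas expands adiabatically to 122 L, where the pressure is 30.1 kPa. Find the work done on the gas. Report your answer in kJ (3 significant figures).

Adiabatic: W = (P₁V₁ − P₂V₂)/(γ − 1) with γ = 7/5.
P₁V₁ = 6260 J, P₂V₂ = 3672 J.
W = (6260 − 3672) / 0.4 = 6468 J.
Work on gas = −W_by = -6468 J.

W ≈ -6.47 kJ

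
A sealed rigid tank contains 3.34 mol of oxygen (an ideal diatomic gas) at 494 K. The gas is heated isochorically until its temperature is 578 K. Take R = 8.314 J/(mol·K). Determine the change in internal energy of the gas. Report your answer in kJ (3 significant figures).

ΔU ≈ 5.83 kJ

Constant volume ⇒ W = 0, so Q = ΔU = nCᵥΔT with Cᵥ = 5R/2 = 20.79 J/(mol·K).
ΔU = (3.34)(20.79)(578 − 494) = 5831 J.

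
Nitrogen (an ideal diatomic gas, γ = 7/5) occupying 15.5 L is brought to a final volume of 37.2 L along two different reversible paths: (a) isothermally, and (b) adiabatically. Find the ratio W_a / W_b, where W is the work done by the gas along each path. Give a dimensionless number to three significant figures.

Path (a) isothermal: W = P₁V₁ ln(V₂/V₁) → W_a/(P₁V₁) = 0.8755.
Path (b) adiabatic: W = P₁V₁(1 − (V₁/V₂)^(γ−1))/(γ−1) → W_b/(P₁V₁) = 0.7386.
W_a / W_b = 0.8755 / 0.7386 = 1.185.

W_a / W_b ≈ 1.19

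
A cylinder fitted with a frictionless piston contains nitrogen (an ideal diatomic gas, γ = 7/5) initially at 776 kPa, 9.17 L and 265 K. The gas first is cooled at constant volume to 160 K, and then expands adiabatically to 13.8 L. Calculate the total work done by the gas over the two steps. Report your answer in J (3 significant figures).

Step 1 (isochoric): W = 0 (constant volume).
After step 1: P = 468.5 kPa (V unchanged).
Step 2 (adiabatic): W = (P₁V₁ − P₂V₂)/(γ−1) = (4296 − 3648)/0.4 = 1620 J.
W_total = 0 + 1620 = 1620 J.

W_total ≈ 1620 J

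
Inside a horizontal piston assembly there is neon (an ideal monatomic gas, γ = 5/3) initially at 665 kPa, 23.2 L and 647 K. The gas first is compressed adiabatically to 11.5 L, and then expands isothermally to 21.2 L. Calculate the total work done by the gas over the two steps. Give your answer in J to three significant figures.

W_total ≈ 1260 J

Step 1 (adiabatic): W = (P₁V₁ − P₂V₂)/(γ−1) = (15428 − 24632)/0.667 = -13806 J.
After step 1: P = 2142 kPa, V = 11.5 L, T = 1033 K.
Step 2 (isothermal): W = P₁V₁ ln(V₂/V₁) = (24632) ln(21.2/11.5) = 15066 J.
W_total = -13806 + 15066 = 1260 J.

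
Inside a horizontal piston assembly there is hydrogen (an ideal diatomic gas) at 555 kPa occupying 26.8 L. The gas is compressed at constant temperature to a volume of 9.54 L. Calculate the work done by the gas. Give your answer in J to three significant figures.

W ≈ -15400 J

Isothermal: W = nRT ln(V₂/V₁) = P₁V₁ ln(V₂/V₁).
P₁V₁ = (555 kPa)(26.8 L) = 14874 J.
W = 14874 × ln(9.54/26.8) = 14874 × -1.033
W_by_gas = -15363 J.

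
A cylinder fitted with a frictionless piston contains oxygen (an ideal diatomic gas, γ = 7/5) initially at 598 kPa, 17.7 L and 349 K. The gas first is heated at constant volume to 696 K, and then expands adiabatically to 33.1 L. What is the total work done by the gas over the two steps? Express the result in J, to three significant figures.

Step 1 (isochoric): W = 0 (constant volume).
After step 1: P = 1193 kPa (V unchanged).
Step 2 (adiabatic): W = (P₁V₁ − P₂V₂)/(γ−1) = (21109 − 16433)/0.4 = 11689 J.
W_total = 0 + 11689 = 11689 J.

W_total ≈ 11700 J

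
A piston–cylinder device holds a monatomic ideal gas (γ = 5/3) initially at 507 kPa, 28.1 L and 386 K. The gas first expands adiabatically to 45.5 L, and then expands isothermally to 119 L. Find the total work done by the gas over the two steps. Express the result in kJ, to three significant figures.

Step 1 (adiabatic): W = (P₁V₁ − P₂V₂)/(γ−1) = (14247 − 10332)/0.667 = 5872 J.
After step 1: P = 227.1 kPa, V = 45.5 L, T = 279.9 K.
Step 2 (isothermal): W = P₁V₁ ln(V₂/V₁) = (10332) ln(119/45.5) = 9933 J.
W_total = 5872 + 9933 = 15805 J.

W_total ≈ 15.8 kJ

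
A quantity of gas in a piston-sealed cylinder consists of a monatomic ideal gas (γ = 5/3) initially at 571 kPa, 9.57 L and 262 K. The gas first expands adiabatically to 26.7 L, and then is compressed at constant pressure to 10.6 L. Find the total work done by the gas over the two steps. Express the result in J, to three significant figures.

Step 1 (adiabatic): W = (P₁V₁ − P₂V₂)/(γ−1) = (5464 − 2757)/0.667 = 4061 J.
After step 1: P = 103.3 kPa, V = 26.7 L, T = 132.2 K.
Step 2 (isobaric): W = PΔV = (103.3 kPa)(10.6 − 26.7 L) = -1663 J.
W_total = 4061 − 1663 = 2398 J.

W_total ≈ 2400 J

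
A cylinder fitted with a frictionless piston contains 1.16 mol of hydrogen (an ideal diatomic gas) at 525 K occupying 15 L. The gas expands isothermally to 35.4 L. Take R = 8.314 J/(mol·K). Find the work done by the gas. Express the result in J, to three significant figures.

Isothermal: W = nRT ln(V₂/V₁).
W = (1.16)(8.314)(525) × ln(35.4/15)
  = 5063 × 0.8587
W_by_gas = 4348 J.

W ≈ 4350 J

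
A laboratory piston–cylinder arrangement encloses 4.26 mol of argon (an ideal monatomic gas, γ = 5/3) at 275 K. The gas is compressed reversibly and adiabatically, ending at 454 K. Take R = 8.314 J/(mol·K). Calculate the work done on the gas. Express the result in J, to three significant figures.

Adiabatic ⇒ Q = 0, so W_by = −ΔU = nCᵥ(T₁ − T₂).
Cᵥ = 3R/2 = 12.47 J/(mol·K).
W = (4.26)(12.47)(275 − 454) = -9510 J.
Work on gas = −W_by = 9510 J.

W ≈ 9510 J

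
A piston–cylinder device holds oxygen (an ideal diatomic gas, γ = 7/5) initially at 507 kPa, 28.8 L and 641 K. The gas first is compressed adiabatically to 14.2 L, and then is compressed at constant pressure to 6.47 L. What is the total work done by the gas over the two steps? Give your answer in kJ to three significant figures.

W_total ≈ -22.5 kJ

Step 1 (adiabatic): W = (P₁V₁ − P₂V₂)/(γ−1) = (14602 − 19375)/0.4 = -11934 J.
After step 1: P = 1364 kPa, V = 14.2 L, T = 850.5 K.
Step 2 (isobaric): W = PΔV = (1364 kPa)(6.47 − 14.2 L) = -10547 J.
W_total = -11934 − 10547 = -22481 J.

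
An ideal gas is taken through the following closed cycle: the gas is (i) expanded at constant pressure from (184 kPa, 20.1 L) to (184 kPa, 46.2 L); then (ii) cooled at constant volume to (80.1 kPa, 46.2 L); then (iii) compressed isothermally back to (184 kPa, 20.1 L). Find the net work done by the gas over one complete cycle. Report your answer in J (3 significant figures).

Leg (i): W = PΔV = (184)(46.2 − 20.1) = 4802 J.
Leg (ii): W = 0.
Leg (iii): W = PᵢVᵢ ln(V_f/Vᵢ) = (3701) ln(20.1/46.2) = -3080 J.
W_net = 4802 − 3080 = 1723 J.

W_net ≈ 1720 J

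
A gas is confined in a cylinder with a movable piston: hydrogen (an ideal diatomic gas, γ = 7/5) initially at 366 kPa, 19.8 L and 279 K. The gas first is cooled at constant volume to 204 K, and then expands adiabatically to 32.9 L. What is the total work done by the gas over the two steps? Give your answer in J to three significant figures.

Step 1 (isochoric): W = 0 (constant volume).
After step 1: P = 267.6 kPa (V unchanged).
Step 2 (adiabatic): W = (P₁V₁ − P₂V₂)/(γ−1) = (5299 − 4325)/0.4 = 2435 J.
W_total = 0 + 2435 = 2435 J.

W_total ≈ 2430 J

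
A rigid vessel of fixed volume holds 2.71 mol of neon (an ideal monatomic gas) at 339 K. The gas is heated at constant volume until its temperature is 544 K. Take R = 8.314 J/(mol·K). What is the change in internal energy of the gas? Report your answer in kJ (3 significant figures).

ΔU ≈ 6.93 kJ

Constant volume ⇒ W = 0, so Q = ΔU = nCᵥΔT with Cᵥ = 3R/2 = 12.47 J/(mol·K).
ΔU = (2.71)(12.47)(544 − 339) = 6928 J.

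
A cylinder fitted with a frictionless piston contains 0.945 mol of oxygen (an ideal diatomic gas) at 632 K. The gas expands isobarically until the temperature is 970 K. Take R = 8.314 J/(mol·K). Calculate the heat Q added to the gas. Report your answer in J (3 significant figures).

Q ≈ 9290 J

Isobaric: W = nRΔT = (0.945)(8.314)(338) = 2656 J.
ΔU = nCᵥΔT with Cᵥ = 5R/2: ΔU = (0.945)(20.79)(338) = 6639 J.
Q = ΔU + W = 6639 + 2656 = 9295 J.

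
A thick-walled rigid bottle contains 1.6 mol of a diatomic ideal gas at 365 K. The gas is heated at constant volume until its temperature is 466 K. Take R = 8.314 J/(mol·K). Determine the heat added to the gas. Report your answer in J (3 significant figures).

Constant volume ⇒ W = 0, so Q = ΔU = nCᵥΔT with Cᵥ = 5R/2 = 20.79 J/(mol·K).
ΔU = (1.6)(20.79)(466 − 365) = 3359 J.

Q ≈ 3360 J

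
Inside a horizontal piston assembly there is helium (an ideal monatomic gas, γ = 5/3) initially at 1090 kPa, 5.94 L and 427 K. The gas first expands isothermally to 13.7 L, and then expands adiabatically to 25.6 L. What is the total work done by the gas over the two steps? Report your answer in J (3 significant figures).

W_total ≈ 8720 J

Step 1 (isothermal): W = P₁V₁ ln(V₂/V₁) = (6475) ln(13.7/5.94) = 5411 J.
After step 1: P = 472.6 kPa, V = 13.7 L, T = 427 K.
Step 2 (adiabatic): W = (P₁V₁ − P₂V₂)/(γ−1) = (6475 − 4268)/0.667 = 3310 J.
W_total = 5411 + 3310 = 8721 J.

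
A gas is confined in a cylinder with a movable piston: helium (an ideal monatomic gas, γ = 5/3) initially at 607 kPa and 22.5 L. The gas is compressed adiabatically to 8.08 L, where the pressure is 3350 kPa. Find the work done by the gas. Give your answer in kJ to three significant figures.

Adiabatic: W = (P₁V₁ − P₂V₂)/(γ − 1) with γ = 5/3.
P₁V₁ = 13658 J, P₂V₂ = 27068 J.
W = (13658 − 27068) / 0.6667 = -20116 J.

W ≈ -20.1 kJ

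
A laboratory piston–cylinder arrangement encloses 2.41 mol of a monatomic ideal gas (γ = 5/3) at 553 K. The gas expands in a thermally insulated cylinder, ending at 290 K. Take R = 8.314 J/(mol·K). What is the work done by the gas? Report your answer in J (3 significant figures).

Adiabatic ⇒ Q = 0, so W_by = −ΔU = nCᵥ(T₁ − T₂).
Cᵥ = 3R/2 = 12.47 J/(mol·K).
W = (2.41)(12.47)(553 − 290) = 7904 J.

W ≈ 7900 J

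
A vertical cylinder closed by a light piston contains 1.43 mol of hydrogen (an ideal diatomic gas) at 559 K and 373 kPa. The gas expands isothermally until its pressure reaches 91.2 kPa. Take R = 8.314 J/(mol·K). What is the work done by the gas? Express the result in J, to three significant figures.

W ≈ 9360 J

Isothermal process: W = nRT ln(V₂/V₁) = nRT ln(P₁/P₂).
W = (1.43)(8.314)(559) × ln(373/91.2)
  = 6646 × ln(4.09) = 6646 × 1.409
W_by_gas = 9361 J.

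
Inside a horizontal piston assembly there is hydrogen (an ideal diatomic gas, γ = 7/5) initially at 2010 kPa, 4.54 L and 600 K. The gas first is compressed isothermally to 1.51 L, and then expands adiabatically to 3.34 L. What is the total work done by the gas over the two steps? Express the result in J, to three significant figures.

W_total ≈ -3840 J

Step 1 (isothermal): W = P₁V₁ ln(V₂/V₁) = (9125) ln(1.51/4.54) = -10045 J.
After step 1: P = 6043 kPa, V = 1.51 L, T = 600 K.
Step 2 (adiabatic): W = (P₁V₁ − P₂V₂)/(γ−1) = (9125 − 6643)/0.4 = 6207 J.
W_total = -10045 + 6207 = -3839 J.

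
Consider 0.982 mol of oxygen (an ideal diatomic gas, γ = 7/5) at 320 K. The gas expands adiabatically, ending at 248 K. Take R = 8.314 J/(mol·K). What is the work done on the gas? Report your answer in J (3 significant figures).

W ≈ -1470 J

Adiabatic ⇒ Q = 0, so W_by = −ΔU = nCᵥ(T₁ − T₂).
Cᵥ = 5R/2 = 20.79 J/(mol·K).
W = (0.982)(20.79)(320 − 248) = 1470 J.
Work on gas = −W_by = -1470 J.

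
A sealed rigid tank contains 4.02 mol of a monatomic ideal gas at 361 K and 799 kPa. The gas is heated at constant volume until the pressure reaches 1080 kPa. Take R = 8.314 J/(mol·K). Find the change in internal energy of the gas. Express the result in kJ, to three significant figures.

ΔU ≈ 6.36 kJ

Constant volume ⇒ W = 0, so Q = ΔU = nCᵥΔT with Cᵥ = 3R/2 = 12.47 J/(mol·K).
At constant V, T₂/T₁ = P₂/P₁ ⇒ ΔT = T₁(P₂/P₁ − 1) = 361·(1080/799 − 1) = 127 K.
ΔU = (4.02)(12.47)(127) = 6365 J.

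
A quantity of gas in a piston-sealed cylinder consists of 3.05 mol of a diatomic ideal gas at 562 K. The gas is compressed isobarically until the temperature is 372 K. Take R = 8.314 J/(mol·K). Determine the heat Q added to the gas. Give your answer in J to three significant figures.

Q ≈ -16900 J

Isobaric: W = nRΔT = (3.05)(8.314)(-190) = -4818 J.
ΔU = nCᵥΔT with Cᵥ = 5R/2: ΔU = (3.05)(20.79)(-190) = -12045 J.
Q = ΔU + W = -12045 − 4818 = -16863 J.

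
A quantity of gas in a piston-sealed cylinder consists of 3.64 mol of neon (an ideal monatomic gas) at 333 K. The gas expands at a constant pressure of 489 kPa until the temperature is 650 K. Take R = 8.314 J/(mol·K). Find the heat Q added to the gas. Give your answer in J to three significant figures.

Q ≈ 24000 J

Isobaric: W = nRΔT = (3.64)(8.314)(317) = 9593 J.
ΔU = nCᵥΔT with Cᵥ = 3R/2: ΔU = (3.64)(12.47)(317) = 14390 J.
Q = ΔU + W = 14390 + 9593 = 23983 J.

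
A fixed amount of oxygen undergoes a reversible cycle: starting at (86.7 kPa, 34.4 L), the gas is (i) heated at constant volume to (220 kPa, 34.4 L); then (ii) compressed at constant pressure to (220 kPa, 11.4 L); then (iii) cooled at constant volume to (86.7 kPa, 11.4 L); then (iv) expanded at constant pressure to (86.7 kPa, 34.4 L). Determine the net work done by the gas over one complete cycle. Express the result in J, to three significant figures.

W_net ≈ -3070 J

Constant-volume legs do no work.
W(ii) = (220)(11.4 − 34.4) = -5060 J; W(iv) = (86.7)(34.4 − 11.4) = 1994 J.
W_net = -5060 + 1994 = -3066 J (the counter-clockwise enclosed area).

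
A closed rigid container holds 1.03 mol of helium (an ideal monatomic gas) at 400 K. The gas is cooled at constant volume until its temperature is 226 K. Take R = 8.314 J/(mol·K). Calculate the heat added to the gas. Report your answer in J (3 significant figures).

Q ≈ -2240 J

Constant volume ⇒ W = 0, so Q = ΔU = nCᵥΔT with Cᵥ = 3R/2 = 12.47 J/(mol·K).
ΔU = (1.03)(12.47)(226 − 400) = -2235 J.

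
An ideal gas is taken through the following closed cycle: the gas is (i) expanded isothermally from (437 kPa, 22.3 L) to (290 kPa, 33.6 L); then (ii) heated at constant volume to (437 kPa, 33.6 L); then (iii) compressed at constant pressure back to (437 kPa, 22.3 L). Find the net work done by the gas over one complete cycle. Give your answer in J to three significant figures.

Leg (i): W = PᵢVᵢ ln(V_f/Vᵢ) = (9745) ln(33.6/22.3) = 3995 J.
Leg (ii): W = 0.
Leg (iii): W = PΔV = (437)(22.3 − 33.6) = -4938 J.
W_net = 3995 − 4938 = -943.2 J.

W_net ≈ -943 J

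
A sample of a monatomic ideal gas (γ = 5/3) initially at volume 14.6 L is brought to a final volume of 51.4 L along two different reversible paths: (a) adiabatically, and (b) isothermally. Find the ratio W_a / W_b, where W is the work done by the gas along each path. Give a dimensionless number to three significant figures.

Path (a) adiabatic: W = P₁V₁(1 − (V₁/V₂)^(γ−1))/(γ−1) → W_a/(P₁V₁) = 0.8518.
Path (b) isothermal: W = P₁V₁ ln(V₂/V₁) → W_b/(P₁V₁) = 1.259.
W_a / W_b = 0.8518 / 1.259 = 0.6768.

W_a / W_b ≈ 0.677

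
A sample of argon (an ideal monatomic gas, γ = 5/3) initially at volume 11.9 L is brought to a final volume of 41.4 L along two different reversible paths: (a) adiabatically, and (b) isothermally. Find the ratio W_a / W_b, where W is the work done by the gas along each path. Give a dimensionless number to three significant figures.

W_a / W_b ≈ 0.679

Path (a) adiabatic: W = P₁V₁(1 − (V₁/V₂)^(γ−1))/(γ−1) → W_a/(P₁V₁) = 0.8467.
Path (b) isothermal: W = P₁V₁ ln(V₂/V₁) → W_b/(P₁V₁) = 1.247.
W_a / W_b = 0.8467 / 1.247 = 0.6791.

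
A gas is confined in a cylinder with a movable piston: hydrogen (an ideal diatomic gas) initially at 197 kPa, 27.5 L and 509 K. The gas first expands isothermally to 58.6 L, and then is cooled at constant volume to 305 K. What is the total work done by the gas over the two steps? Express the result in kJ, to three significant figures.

Step 1 (isothermal): W = P₁V₁ ln(V₂/V₁) = (5418) ln(58.6/27.5) = 4099 J.
Step 2 (isochoric): W = 0 (constant volume).
W_total = 4099 + 0 = 4099 J.

W_total ≈ 4.10 kJ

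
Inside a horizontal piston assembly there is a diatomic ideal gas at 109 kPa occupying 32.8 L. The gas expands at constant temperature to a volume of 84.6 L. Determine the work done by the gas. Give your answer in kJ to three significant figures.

W ≈ 3.39 kJ

Isothermal: W = nRT ln(V₂/V₁) = P₁V₁ ln(V₂/V₁).
P₁V₁ = (109 kPa)(32.8 L) = 3575 J.
W = 3575 × ln(84.6/32.8) = 3575 × 0.9475
W_by_gas = 3388 J.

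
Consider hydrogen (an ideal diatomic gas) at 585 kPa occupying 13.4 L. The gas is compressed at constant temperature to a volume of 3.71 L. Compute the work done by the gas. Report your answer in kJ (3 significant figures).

W ≈ -10.1 kJ

Isothermal: W = nRT ln(V₂/V₁) = P₁V₁ ln(V₂/V₁).
P₁V₁ = (585 kPa)(13.4 L) = 7839 J.
W = 7839 × ln(3.71/13.4) = 7839 × -1.284
W_by_gas = -10067 J.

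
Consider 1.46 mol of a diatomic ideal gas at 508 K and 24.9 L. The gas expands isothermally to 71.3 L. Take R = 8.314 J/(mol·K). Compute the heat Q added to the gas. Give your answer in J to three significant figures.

Q ≈ 6490 J

Isothermal ⇒ ΔU = 0, so Q = W = nRT ln(V₂/V₁).
Q = (1.46)(8.314)(508) ln(71.3/24.9) = 6166 × 1.052 = 6487 J.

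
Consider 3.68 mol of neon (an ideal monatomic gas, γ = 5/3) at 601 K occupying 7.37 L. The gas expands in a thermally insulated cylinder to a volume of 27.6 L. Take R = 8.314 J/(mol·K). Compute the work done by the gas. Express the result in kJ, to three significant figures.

W ≈ 16.1 kJ

Adiabatic: TV^(γ−1) = const with γ = 5/3.
T₂ = T₁ (V₁/V₂)^(γ−1) = 601 × (7.37/27.6)^0.667 = 601 × 0.4147 = 249.2 K.
W_by = nCᵥ(T₁ − T₂) = (3.68)(12.47)(601 − 249.2) = 16144 J.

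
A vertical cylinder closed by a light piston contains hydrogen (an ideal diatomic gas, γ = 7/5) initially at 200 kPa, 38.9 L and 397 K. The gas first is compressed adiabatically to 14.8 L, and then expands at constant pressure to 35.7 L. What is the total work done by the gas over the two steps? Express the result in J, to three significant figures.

W_total ≈ 6990 J

Step 1 (adiabatic): W = (P₁V₁ − P₂V₂)/(γ−1) = (7780 − 11451)/0.4 = -9178 J.
After step 1: P = 773.7 kPa, V = 14.8 L, T = 584.3 K.
Step 2 (isobaric): W = PΔV = (773.7 kPa)(35.7 − 14.8 L) = 16171 J.
W_total = -9178 + 16171 = 6993 J.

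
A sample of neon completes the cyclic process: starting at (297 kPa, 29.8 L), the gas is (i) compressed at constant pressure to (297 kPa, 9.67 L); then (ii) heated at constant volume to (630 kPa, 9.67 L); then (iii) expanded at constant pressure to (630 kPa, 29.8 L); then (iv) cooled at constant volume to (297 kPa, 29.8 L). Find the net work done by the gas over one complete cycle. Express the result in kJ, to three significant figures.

W_net ≈ 6.70 kJ

Constant-volume legs do no work.
W(i) = (297)(9.67 − 29.8) = -5979 J; W(iii) = (630)(29.8 − 9.67) = 12682 J.
W_net = -5979 + 12682 = 6703 J (the clockwise enclosed area).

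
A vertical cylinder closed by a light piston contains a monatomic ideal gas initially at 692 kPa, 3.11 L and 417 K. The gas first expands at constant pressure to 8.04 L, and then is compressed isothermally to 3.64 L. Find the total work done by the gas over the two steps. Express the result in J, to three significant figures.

Step 1 (isobaric): W = PΔV = (692 kPa)(8.04 − 3.11 L) = 3412 J.
After step 1: P = 692 kPa, V = 8.04 L, T = 1078 K.
Step 2 (isothermal): W = P₁V₁ ln(V₂/V₁) = (5564) ln(3.64/8.04) = -4409 J.
W_total = 3412 − 4409 = -997.4 J.

W_total ≈ -997 J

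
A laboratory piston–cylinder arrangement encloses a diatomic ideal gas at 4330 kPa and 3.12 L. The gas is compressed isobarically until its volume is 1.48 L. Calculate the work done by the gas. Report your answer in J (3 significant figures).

Isobaric: W = P ΔV.
W = (4330 kPa)(1.48 − 3.12 L) = (4330)(-1.64) = -7101 J.

W ≈ -7100 J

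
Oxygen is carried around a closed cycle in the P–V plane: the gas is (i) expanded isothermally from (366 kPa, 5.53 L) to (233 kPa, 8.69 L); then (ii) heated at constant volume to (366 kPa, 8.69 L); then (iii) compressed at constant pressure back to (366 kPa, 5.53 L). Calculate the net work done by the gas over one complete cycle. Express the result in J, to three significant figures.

W_net ≈ -242 J

Leg (i): W = PᵢVᵢ ln(V_f/Vᵢ) = (2024) ln(8.69/5.53) = 914.8 J.
Leg (ii): W = 0.
Leg (iii): W = PΔV = (366)(5.53 − 8.69) = -1157 J.
W_net = 914.8 − 1157 = -241.8 J.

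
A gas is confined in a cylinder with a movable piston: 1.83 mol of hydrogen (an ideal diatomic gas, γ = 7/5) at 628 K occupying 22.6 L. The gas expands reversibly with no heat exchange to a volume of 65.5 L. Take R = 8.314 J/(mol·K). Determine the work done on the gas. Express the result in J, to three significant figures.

W ≈ -8280 J

Adiabatic: TV^(γ−1) = const with γ = 7/5.
T₂ = T₁ (V₁/V₂)^(γ−1) = 628 × (22.6/65.5)^0.4 = 628 × 0.6534 = 410.3 K.
W_by = nCᵥ(T₁ − T₂) = (1.83)(20.79)(628 − 410.3) = 8280 J.
Work on gas = −W_by = -8280 J.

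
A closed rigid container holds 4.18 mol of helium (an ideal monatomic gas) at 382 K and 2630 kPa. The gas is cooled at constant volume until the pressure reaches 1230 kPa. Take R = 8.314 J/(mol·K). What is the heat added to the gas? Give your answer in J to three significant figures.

Constant volume ⇒ W = 0, so Q = ΔU = nCᵥΔT with Cᵥ = 3R/2 = 12.47 J/(mol·K).
At constant V, T₂/T₁ = P₂/P₁ ⇒ ΔT = T₁(P₂/P₁ − 1) = 382·(1230/2630 − 1) = -203.3 K.
ΔU = (4.18)(12.47)(-203.3) = -10600 J.

Q ≈ -10600 J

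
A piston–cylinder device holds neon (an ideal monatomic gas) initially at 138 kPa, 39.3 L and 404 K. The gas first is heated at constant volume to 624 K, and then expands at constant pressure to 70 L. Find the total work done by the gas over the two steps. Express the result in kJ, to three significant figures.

Step 1 (isochoric): W = 0 (constant volume).
After step 1: P = 213.1 kPa (V unchanged).
Step 2 (isobaric): W = PΔV = (213.1 kPa)(70 − 39.3 L) = 6544 J.
W_total = 0 + 6544 = 6544 J.

W_total ≈ 6.54 kJ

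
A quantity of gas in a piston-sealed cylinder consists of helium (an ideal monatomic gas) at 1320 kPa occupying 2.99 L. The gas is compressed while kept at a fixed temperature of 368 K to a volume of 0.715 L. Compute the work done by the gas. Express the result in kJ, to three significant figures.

Isothermal: W = nRT ln(V₂/V₁) = P₁V₁ ln(V₂/V₁).
P₁V₁ = (1320 kPa)(2.99 L) = 3947 J.
W = 3947 × ln(0.715/2.99) = 3947 × -1.431
W_by_gas = -5647 J.

W ≈ -5.65 kJ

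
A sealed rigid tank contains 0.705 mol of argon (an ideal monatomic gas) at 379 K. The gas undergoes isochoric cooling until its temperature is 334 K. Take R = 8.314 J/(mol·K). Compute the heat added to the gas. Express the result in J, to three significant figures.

Q ≈ -396 J

Constant volume ⇒ W = 0, so Q = ΔU = nCᵥΔT with Cᵥ = 3R/2 = 12.47 J/(mol·K).
ΔU = (0.705)(12.47)(334 − 379) = -395.6 J.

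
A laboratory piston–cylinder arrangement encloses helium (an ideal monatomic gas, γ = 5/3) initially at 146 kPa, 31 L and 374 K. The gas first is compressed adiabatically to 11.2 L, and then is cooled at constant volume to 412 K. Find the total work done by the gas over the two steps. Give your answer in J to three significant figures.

Step 1 (adiabatic): W = (P₁V₁ − P₂V₂)/(γ−1) = (4526 − 8922)/0.667 = -6594 J.
Step 2 (isochoric): W = 0 (constant volume).
W_total = -6594 + 0 = -6594 J.

W_total ≈ -6590 J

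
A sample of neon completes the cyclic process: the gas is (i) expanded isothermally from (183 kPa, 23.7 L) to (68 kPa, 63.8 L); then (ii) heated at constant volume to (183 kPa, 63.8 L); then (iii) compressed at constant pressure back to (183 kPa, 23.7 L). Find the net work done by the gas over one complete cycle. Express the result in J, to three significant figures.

Leg (i): W = PᵢVᵢ ln(V_f/Vᵢ) = (4337) ln(63.8/23.7) = 4295 J.
Leg (ii): W = 0.
Leg (iii): W = PΔV = (183)(23.7 − 63.8) = -7338 J.
W_net = 4295 − 7338 = -3043 J.

W_net ≈ -3040 J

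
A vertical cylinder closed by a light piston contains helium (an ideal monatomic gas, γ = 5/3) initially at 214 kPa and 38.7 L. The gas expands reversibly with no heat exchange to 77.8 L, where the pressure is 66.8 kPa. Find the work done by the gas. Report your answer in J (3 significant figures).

W ≈ 4630 J

Adiabatic: W = (P₁V₁ − P₂V₂)/(γ − 1) with γ = 5/3.
P₁V₁ = 8282 J, P₂V₂ = 5197 J.
W = (8282 − 5197) / 0.6667 = 4627 J.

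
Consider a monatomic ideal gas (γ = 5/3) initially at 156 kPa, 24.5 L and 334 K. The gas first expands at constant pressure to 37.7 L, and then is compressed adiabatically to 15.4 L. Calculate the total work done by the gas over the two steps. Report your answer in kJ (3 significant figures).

W_total ≈ -5.14 kJ

Step 1 (isobaric): W = PΔV = (156 kPa)(37.7 − 24.5 L) = 2059 J.
After step 1: P = 156 kPa, V = 37.7 L, T = 514 K.
Step 2 (adiabatic): W = (P₁V₁ − P₂V₂)/(γ−1) = (5881 − 10683)/0.667 = -7202 J.
W_total = 2059 − 7202 = -5143 J.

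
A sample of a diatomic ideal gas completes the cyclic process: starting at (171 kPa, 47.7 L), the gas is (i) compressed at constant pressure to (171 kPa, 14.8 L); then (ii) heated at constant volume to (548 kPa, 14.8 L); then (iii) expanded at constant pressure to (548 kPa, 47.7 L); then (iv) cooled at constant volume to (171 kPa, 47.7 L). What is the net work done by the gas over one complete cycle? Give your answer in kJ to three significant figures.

W_net ≈ 12.4 kJ

Constant-volume legs do no work.
W(i) = (171)(14.8 − 47.7) = -5626 J; W(iii) = (548)(47.7 − 14.8) = 18029 J.
W_net = -5626 + 18029 = 12403 J (the clockwise enclosed area).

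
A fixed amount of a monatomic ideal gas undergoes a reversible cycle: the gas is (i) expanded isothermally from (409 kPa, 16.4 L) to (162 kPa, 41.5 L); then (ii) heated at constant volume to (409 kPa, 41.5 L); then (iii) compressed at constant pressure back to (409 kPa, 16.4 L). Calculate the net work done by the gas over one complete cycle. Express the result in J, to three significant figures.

Leg (i): W = PᵢVᵢ ln(V_f/Vᵢ) = (6708) ln(41.5/16.4) = 6227 J.
Leg (ii): W = 0.
Leg (iii): W = PΔV = (409)(16.4 − 41.5) = -10266 J.
W_net = 6227 − 10266 = -4038 J.

W_net ≈ -4040 J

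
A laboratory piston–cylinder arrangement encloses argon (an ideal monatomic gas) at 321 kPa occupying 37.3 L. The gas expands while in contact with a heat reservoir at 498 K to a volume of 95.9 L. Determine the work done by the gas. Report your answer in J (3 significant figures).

Isothermal: W = nRT ln(V₂/V₁) = P₁V₁ ln(V₂/V₁).
P₁V₁ = (321 kPa)(37.3 L) = 11973 J.
W = 11973 × ln(95.9/37.3) = 11973 × 0.9443
W_by_gas = 11307 J.

W ≈ 11300 J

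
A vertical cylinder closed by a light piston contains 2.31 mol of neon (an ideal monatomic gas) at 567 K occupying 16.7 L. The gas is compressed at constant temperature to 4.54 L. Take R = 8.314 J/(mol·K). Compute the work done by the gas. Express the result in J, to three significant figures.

Isothermal: W = nRT ln(V₂/V₁).
W = (2.31)(8.314)(567) × ln(4.54/16.7)
  = 10889 × -1.302
W_by_gas = -14183 J.

W ≈ -14200 J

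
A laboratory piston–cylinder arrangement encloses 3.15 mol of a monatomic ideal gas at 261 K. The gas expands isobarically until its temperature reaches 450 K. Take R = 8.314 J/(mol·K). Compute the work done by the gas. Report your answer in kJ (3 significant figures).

W ≈ 4.95 kJ

Isobaric: W = P ΔV = nR ΔT.
W = (3.15)(8.314)(450 − 261) = 4950 J.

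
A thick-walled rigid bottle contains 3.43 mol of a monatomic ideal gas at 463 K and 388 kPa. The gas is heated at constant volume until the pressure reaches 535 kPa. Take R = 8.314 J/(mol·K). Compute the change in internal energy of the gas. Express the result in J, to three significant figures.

Constant volume ⇒ W = 0, so Q = ΔU = nCᵥΔT with Cᵥ = 3R/2 = 12.47 J/(mol·K).
At constant V, T₂/T₁ = P₂/P₁ ⇒ ΔT = T₁(P₂/P₁ − 1) = 463·(535/388 − 1) = 175.4 K.
ΔU = (3.43)(12.47)(175.4) = 7503 J.

ΔU ≈ 7500 J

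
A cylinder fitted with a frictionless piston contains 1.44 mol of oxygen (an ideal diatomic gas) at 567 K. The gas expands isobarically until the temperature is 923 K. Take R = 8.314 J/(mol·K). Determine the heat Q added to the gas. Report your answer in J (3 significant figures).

Q ≈ 14900 J

Isobaric: W = nRΔT = (1.44)(8.314)(356) = 4262 J.
ΔU = nCᵥΔT with Cᵥ = 5R/2: ΔU = (1.44)(20.79)(356) = 10655 J.
Q = ΔU + W = 10655 + 4262 = 14917 J.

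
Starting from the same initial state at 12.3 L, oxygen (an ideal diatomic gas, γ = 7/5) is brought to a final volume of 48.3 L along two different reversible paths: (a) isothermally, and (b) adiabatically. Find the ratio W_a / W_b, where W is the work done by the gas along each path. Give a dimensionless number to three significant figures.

W_a / W_b ≈ 1.30

Path (a) isothermal: W = P₁V₁ ln(V₂/V₁) → W_a/(P₁V₁) = 1.368.
Path (b) adiabatic: W = P₁V₁(1 − (V₁/V₂)^(γ−1))/(γ−1) → W_b/(P₁V₁) = 1.053.
W_a / W_b = 1.368 / 1.053 = 1.298.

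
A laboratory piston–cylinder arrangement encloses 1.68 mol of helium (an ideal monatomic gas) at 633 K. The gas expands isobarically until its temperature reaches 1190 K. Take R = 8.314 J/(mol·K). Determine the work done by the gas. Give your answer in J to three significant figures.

Isobaric: W = P ΔV = nR ΔT.
W = (1.68)(8.314)(1190 − 633) = 7780 J.

W ≈ 7780 J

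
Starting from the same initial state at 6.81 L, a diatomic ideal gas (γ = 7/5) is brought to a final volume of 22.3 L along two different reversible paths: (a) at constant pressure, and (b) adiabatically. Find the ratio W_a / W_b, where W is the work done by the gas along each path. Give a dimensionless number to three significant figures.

W_a / W_b ≈ 2.41

Path (a) isobaric: W = P₁(V₂ − V₁) → W_a/(P₁V₁) = 2.275.
Path (b) adiabatic: W = P₁V₁(1 − (V₁/V₂)^(γ−1))/(γ−1) → W_b/(P₁V₁) = 0.9445.
W_a / W_b = 2.275 / 0.9445 = 2.408.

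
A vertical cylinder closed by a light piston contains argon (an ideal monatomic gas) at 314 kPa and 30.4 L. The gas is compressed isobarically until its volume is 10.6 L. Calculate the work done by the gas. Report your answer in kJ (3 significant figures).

Isobaric: W = P ΔV.
W = (314 kPa)(10.6 − 30.4 L) = (314)(-19.8) = -6217 J.

W ≈ -6.22 kJ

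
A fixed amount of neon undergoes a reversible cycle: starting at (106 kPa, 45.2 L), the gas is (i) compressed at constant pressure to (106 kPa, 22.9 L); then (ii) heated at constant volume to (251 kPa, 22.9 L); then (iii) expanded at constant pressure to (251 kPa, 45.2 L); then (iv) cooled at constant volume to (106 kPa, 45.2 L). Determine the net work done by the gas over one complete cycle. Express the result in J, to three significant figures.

W_net ≈ 3230 J

Constant-volume legs do no work.
W(i) = (106)(22.9 − 45.2) = -2364 J; W(iii) = (251)(45.2 − 22.9) = 5597 J.
W_net = -2364 + 5597 = 3234 J (the clockwise enclosed area).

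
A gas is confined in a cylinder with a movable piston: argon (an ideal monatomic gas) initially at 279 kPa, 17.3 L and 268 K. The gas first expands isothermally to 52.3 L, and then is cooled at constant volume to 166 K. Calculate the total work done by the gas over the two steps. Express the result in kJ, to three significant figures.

Step 1 (isothermal): W = P₁V₁ ln(V₂/V₁) = (4827) ln(52.3/17.3) = 5340 J.
Step 2 (isochoric): W = 0 (constant volume).
W_total = 5340 + 0 = 5340 J.

W_total ≈ 5.34 kJ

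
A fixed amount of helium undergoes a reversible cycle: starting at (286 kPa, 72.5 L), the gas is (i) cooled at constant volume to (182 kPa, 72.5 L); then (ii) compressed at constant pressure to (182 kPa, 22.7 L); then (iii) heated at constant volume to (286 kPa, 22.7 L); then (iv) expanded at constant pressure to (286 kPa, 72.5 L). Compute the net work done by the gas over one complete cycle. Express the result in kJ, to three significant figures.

W_net ≈ 5.18 kJ

Constant-volume legs do no work.
W(ii) = (182)(22.7 − 72.5) = -9064 J; W(iv) = (286)(72.5 − 22.7) = 14243 J.
W_net = -9064 + 14243 = 5179 J (the clockwise enclosed area).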